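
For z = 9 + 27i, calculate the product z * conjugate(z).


Step 1: conj(z) = 9 - 27i
Step 2: z * conj(z) = 9^2 + 27^2
Step 3: = 81 + 729 = 810

810


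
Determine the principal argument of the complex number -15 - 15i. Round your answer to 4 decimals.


Step 1: z = -15 - 15i
Step 2: arg(z) = atan2(-15, -15)
Step 3: arg(z) = -2.3562

-2.3562


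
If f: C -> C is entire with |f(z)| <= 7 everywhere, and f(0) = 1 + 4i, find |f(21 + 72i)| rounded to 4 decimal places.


Step 1: By Liouville's theorem, a bounded entire function is constant.
Step 2: f(z) = f(0) = 1 + 4i for all z.
Step 3: |f(w)| = |1 + 4i| = sqrt(1 + 16)
Step 4: = 4.1231

4.1231


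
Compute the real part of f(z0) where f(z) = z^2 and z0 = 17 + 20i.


Step 1: z0 = 17 + 20i
Step 2: z0^2 = 17^2 - 20^2 + 680i
Step 3: real part = 289 - 400 = -111

-111


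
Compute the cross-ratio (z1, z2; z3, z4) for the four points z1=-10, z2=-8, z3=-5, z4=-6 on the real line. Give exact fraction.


Step 1: (z1-z3)(z2-z4) = (-5) * (-2) = 10
Step 2: (z1-z4)(z2-z3) = (-4) * (-3) = 12
Step 3: Cross-ratio = 10/12 = 5/6

5/6


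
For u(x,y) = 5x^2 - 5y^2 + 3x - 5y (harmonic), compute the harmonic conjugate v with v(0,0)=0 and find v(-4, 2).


Step 1: v_x = -u_y = 10y + 5
Step 2: v_y = u_x = 10x + 3
Step 3: v = 10xy + 5x + 3y + C
Step 4: v(0,0) = 0 => C = 0
Step 5: v(-4, 2) = -94

-94


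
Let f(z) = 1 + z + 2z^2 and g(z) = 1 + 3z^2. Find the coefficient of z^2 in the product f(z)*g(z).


Step 1: z^2 term in f*g comes from: (1)*(3z^2) + (z)*(0) + (2z^2)*(1)
Step 2: = 3 + 0 + 2
Step 3: = 5

5


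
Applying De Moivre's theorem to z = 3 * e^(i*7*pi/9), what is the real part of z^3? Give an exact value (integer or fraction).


Step 1: By De Moivre's theorem, z^3 = 3^3 * e^(i*3*7*pi/9) = 27 * (cos(7*pi/3) + i*sin(7*pi/3))
Step 2: |z|^3 = 3^3 = 27
Step 3: Reduce the angle mod 2*pi: 7*pi/3 - 2*pi = pi/3
Step 4: cos(pi/3) = 1/2
Step 5: Re(z^3) = 27 * 1/2 = 27/2

27/2


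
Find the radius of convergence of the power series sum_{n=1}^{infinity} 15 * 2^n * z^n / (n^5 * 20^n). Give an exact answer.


Step 1: General term a_n = 15 * 2^n / (n^5 * 20^n)
Step 2: By the root test, |a_n|^(1/n) = 15^(1/n) * 2 / (n^(5/n) * 20) -> 2/20 as n -> infinity (since 15^(1/n) -> 1 and n^(5/n) -> 1)
Step 3: R = 1/lim|a_n|^(1/n) = 20/2 = 10

10


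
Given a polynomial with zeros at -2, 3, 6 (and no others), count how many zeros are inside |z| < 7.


Step 1: Check each root:
  z = -2: |-2| = 2 < 7
  z = 3: |3| = 3 < 7
  z = 6: |6| = 6 < 7
Step 2: Count = 3

3


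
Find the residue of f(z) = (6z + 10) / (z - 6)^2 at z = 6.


Step 1: Pole of order 2 at z = 6
Step 2: Res = lim d/dz [(z - 6)^2 * f(z)] as z -> 6
Step 3: (z - 6)^2 * f(z) = 6z + 10
Step 4: d/dz[6z + 10] = 6

6


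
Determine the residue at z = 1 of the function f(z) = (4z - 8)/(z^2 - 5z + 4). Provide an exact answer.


Step 1: Q(z) = z^2 - 5z + 4 = (z - 1)(z - 4)
Step 2: Q'(z) = 2z - 5
Step 3: Q'(1) = -3, P(1) = -4
Step 4: Res = P(1)/Q'(1) = -4/(-3) = 4/3

4/3


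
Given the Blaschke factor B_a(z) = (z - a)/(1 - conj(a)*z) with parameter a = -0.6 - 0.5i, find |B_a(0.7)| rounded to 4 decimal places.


Step 1: Numerator z0 - a = 0.7 - (-0.6 - 0.5i) = 1.3 + 0.5i
Step 2: Denominator 1 - conj(a)*z0 = 1 - (-0.6 + 0.5i)*0.7 = 1.42 - 0.35i
Step 3: |z0 - a|^2 = 1.3^2 + 0.5^2 = 1.94; |1 - conj(a)*z0|^2 = 1.42^2 + (-0.35)^2 = 2.1389
Step 4: |B_a(0.7)| = sqrt(1.94 / 2.1389) = sqrt(0.907008)
Step 5: = 0.9524

0.9524


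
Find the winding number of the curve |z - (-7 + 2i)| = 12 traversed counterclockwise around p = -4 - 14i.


Step 1: Center c = (-7, 2), radius = 12
Step 2: |p - c|^2 = 3^2 + (-16)^2 = 265
Step 3: r^2 = 144
Step 4: |p-c| > r so winding number = 0

0


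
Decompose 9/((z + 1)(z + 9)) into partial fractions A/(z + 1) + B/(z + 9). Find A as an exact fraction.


Step 1: Multiply both sides by (z + 1) and set z = -1
Step 2: A = 9 / (-1 + 9)
Step 3: A = 9 / 8
Step 4: A = 9/8

9/8


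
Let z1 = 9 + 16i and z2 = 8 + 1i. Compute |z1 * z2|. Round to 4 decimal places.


Step 1: |z1| = sqrt(9^2 + 16^2) = sqrt(337)
Step 2: |z2| = sqrt(8^2 + 1^2) = sqrt(65)
Step 3: |z1*z2| = |z1|*|z2| = sqrt(337) * sqrt(65) = sqrt(337 * 65) = sqrt(21905)
Step 4: = 148.0034

148.0034


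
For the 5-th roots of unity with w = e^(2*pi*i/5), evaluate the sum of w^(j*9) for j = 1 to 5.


Step 1: The sum sum_{j=1}^{n} w^(k*j) equals n if n | k, else 0.
Step 2: Here n = 5, k = 9
Step 3: Does n divide k? 5 | 9 -> False
Step 4: Sum = 0

0


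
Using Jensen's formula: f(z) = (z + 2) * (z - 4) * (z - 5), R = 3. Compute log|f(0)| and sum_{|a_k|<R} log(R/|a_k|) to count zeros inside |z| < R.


Jensen's formula: (1/2pi)*integral log|f(Re^it)|dt = log|f(0)| + sum_{|a_k|<R} log(R/|a_k|)
Step 1: f(0) = 2 * (-4) * (-5) = 40
Step 2: log|f(0)| = log|-2| + log|4| + log|5| = 3.6889
Step 3: Zeros inside |z| < 3: -2
Step 4: Jensen sum = log(3/2) = 0.4055
Step 5: n(R) = number of terms in the Jensen sum = count of zeros inside |z| < 3 = 1

1


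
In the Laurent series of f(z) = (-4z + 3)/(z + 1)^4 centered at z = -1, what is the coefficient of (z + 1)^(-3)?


Step 1: Write the numerator in powers of (z + 1): -4z + 3 = -4(z + 1) + (-4*(-1) + 3) = -4(z + 1) + 7
Step 2: Divide by (z + 1)^4: f(z) = 7(z + 1)^(-4) - 4(z + 1)^(-3)
Step 3: This finite sum is the Laurent series of f about z = -1.
Step 4: Coefficient of (z + 1)^(-3) = coefficient of (z + 1) in the re-centred numerator = -4

-4


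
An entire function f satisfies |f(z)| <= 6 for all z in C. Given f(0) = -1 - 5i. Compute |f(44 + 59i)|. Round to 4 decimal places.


Step 1: By Liouville's theorem, a bounded entire function is constant.
Step 2: f(z) = f(0) = -1 - 5i for all z.
Step 3: |f(w)| = |-1 - 5i| = sqrt(1 + 25)
Step 4: = 5.099

5.099


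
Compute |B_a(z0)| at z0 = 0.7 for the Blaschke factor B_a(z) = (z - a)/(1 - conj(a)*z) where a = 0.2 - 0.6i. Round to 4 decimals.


Step 1: Numerator z0 - a = 0.7 - (0.2 - 0.6i) = 0.5 + 0.6i
Step 2: Denominator 1 - conj(a)*z0 = 1 - (0.2 + 0.6i)*0.7 = 0.86 - 0.42i
Step 3: |z0 - a|^2 = 0.5^2 + 0.6^2 = 0.61; |1 - conj(a)*z0|^2 = 0.86^2 + (-0.42)^2 = 0.916
Step 4: |B_a(0.7)| = sqrt(0.61 / 0.916) = sqrt(0.665939)
Step 5: = 0.8161

0.8161


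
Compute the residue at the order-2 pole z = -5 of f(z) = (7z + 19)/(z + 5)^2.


Step 1: Pole of order 2 at z = -5
Step 2: Res = lim d/dz [(z + 5)^2 * f(z)] as z -> -5
Step 3: (z + 5)^2 * f(z) = 7z + 19
Step 4: d/dz[7z + 19] = 7

7


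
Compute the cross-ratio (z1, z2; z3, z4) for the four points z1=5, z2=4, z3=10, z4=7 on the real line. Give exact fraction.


Step 1: (z1-z3)(z2-z4) = (-5) * (-3) = 15
Step 2: (z1-z4)(z2-z3) = (-2) * (-6) = 12
Step 3: Cross-ratio = 15/12 = 5/4

5/4


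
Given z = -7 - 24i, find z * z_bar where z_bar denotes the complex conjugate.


Step 1: conj(z) = -7 + 24i
Step 2: z * conj(z) = (-7)^2 + (-24)^2
Step 3: = 49 + 576 = 625

625


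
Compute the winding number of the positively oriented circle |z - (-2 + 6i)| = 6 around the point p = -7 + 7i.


Step 1: Center c = (-2, 6), radius = 6
Step 2: |p - c|^2 = (-5)^2 + 1^2 = 26
Step 3: r^2 = 36
Step 4: |p-c| < r so winding number = 1

1


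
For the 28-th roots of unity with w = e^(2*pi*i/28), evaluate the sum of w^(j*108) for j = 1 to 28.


Step 1: The sum sum_{j=1}^{n} w^(k*j) equals n if n | k, else 0.
Step 2: Here n = 28, k = 108
Step 3: Does n divide k? 28 | 108 -> False
Step 4: Sum = 0

0


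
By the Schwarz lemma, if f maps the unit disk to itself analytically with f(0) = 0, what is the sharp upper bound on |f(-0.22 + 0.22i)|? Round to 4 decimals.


Step 1: Schwarz lemma: if f: D -> D is analytic with f(0) = 0, then |f(z)| <= |z| for all z in D, and this is sharp (f(z) = z).
Step 2: |z0|^2 = (-0.22)^2 + 0.22^2 = 0.0968
Step 3: |z0| = sqrt(0.0968) = 0.311127
Step 4: Best bound = |z0| = 0.3111

0.3111


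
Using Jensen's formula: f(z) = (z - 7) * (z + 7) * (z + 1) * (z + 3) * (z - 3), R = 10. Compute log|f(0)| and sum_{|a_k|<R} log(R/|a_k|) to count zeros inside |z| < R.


Jensen's formula: (1/2pi)*integral log|f(Re^it)|dt = log|f(0)| + sum_{|a_k|<R} log(R/|a_k|)
Step 1: f(0) = (-7) * 7 * 1 * 3 * (-3) = 441
Step 2: log|f(0)| = log|7| + log|-7| + log|-1| + log|-3| + log|3| = 6.089
Step 3: Zeros inside |z| < 10: 7, -7, -1, -3, 3
Step 4: Jensen sum = log(10/7) + log(10/7) + log(10/1) + log(10/3) + log(10/3) = 5.4239
Step 5: n(R) = number of terms in the Jensen sum = count of zeros inside |z| < 10 = 5

5


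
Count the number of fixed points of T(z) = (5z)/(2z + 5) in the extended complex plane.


Step 1: Fixed points satisfy T(z) = z
Step 2: 2z^2 = 0
Step 3: Discriminant = 0^2 - 4*2*0 = 0
Step 4: Number of fixed points = 1

1


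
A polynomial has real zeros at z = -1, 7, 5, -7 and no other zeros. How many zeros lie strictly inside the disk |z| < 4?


Step 1: Check each root:
  z = -1: |-1| = 1 < 4
  z = 7: |7| = 7 >= 4
  z = 5: |5| = 5 >= 4
  z = -7: |-7| = 7 >= 4
Step 2: Count = 1

1


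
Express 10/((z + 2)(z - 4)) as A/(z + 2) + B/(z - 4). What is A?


Step 1: Multiply both sides by (z + 2) and set z = -2
Step 2: A = 10 / (-2 - 4)
Step 3: A = 10 / (-6)
Step 4: A = -5/3

-5/3


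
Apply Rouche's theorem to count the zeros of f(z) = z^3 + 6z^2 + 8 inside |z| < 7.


Step 1: On |z| = 7 the three terms have sizes |z^3| = 7^3 = 343, |6z^2| = 6*7^2 = 294, |8| = 8
Step 2: The dominant term is g(z) = z^3; let h(z) = 6z^2 + 8 so f = g + h
Step 3: On |z| = 7: |g| = 343 and |h| <= 294 + 8 = 302
Step 4: Since 343 > 302, |h| < |g| on |z| = 7, so by Rouche f has the same number of zeros as g inside |z| < 7
Step 5: g(z) = z^3 has 3 zeros (all at the origin) inside |z| < 7. Answer = 3

3


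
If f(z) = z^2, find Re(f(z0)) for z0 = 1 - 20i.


Step 1: z0 = 1 - 20i
Step 2: z0^2 = 1^2 - (-20)^2 - 40i
Step 3: real part = 1 - 400 = -399

-399


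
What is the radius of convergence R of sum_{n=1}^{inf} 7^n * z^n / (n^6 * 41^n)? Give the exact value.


Step 1: General term a_n = 7^n / (n^6 * 41^n)
Step 2: By the root test, |a_n|^(1/n) = 7 / (n^(6/n) * 41) -> 7/41 as n -> infinity (since n^(6/n) -> 1)
Step 3: R = 1/lim|a_n|^(1/n) = 41/7

41/7


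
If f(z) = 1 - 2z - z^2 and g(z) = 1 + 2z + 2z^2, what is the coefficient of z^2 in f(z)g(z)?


Step 1: z^2 term in f*g comes from: (1)*(2z^2) + (-2z)*(2z) + (-z^2)*(1)
Step 2: = 2 - 4 - 1
Step 3: = -3

-3


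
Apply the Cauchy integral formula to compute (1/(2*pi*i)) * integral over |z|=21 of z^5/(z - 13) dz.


Step 1: f(z) = z^5, a = 13 is inside |z| = 21
Step 2: By Cauchy integral formula: (1/(2pi*i)) * integral = f(a)
Step 3: f(13) = 13^5 = 371293

371293


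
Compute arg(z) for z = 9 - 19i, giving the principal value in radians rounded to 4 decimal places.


Step 1: z = 9 - 19i
Step 2: arg(z) = atan2(-19, 9)
Step 3: arg(z) = -1.1284

-1.1284


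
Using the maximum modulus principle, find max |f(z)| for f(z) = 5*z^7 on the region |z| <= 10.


Step 1: On |z| = 10, |f(z)| = 5 * |z|^7 = 5 * 10^7
Step 2: By maximum modulus principle, maximum is on boundary.
Step 3: Maximum = 5 * 10000000 = 50000000

50000000


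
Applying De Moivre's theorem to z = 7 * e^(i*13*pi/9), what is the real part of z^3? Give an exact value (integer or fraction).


Step 1: By De Moivre's theorem, z^3 = 7^3 * e^(i*3*13*pi/9) = 343 * (cos(13*pi/3) + i*sin(13*pi/3))
Step 2: |z|^3 = 7^3 = 343
Step 3: Reduce the angle mod 2*pi: 13*pi/3 - 4*pi = pi/3
Step 4: cos(pi/3) = 1/2
Step 5: Re(z^3) = 343 * 1/2 = 343/2

343/2


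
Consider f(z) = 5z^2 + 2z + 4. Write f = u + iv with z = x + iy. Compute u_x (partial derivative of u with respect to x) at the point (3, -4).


Step 1: f(z) = 5(x+iy)^2 + 2(x+iy) + 4
Step 2: u = 5(x^2 - y^2) + 2x + 4
Step 3: u_x = 10x + 2
Step 4: At (3, -4): u_x = 30 + 2 = 32

32


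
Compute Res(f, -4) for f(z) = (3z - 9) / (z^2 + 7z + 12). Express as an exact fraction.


Step 1: Q(z) = z^2 + 7z + 12 = (z + 4)(z + 3)
Step 2: Q'(z) = 2z + 7
Step 3: Q'(-4) = -1, P(-4) = -21
Step 4: Res = P(-4)/Q'(-4) = -21/(-1) = 21

21


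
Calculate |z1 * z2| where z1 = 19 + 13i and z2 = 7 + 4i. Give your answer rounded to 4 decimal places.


Step 1: |z1| = sqrt(19^2 + 13^2) = sqrt(530)
Step 2: |z2| = sqrt(7^2 + 4^2) = sqrt(65)
Step 3: |z1*z2| = |z1|*|z2| = sqrt(530) * sqrt(65) = sqrt(530 * 65) = sqrt(34450)
Step 4: = 185.6071

185.6071


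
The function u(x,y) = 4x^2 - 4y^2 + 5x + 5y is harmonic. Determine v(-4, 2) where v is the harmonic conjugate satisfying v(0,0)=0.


Step 1: v_x = -u_y = 8y - 5
Step 2: v_y = u_x = 8x + 5
Step 3: v = 8xy - 5x + 5y + C
Step 4: v(0,0) = 0 => C = 0
Step 5: v(-4, 2) = -34

-34


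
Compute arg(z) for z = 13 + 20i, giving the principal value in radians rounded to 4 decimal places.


Step 1: z = 13 + 20i
Step 2: arg(z) = atan2(20, 13)
Step 3: arg(z) = 0.9944

0.9944


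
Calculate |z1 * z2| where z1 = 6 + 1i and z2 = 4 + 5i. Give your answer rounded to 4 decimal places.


Step 1: |z1| = sqrt(6^2 + 1^2) = sqrt(37)
Step 2: |z2| = sqrt(4^2 + 5^2) = sqrt(41)
Step 3: |z1*z2| = |z1|*|z2| = sqrt(37) * sqrt(41) = sqrt(37 * 41) = sqrt(1517)
Step 4: = 38.9487

38.9487


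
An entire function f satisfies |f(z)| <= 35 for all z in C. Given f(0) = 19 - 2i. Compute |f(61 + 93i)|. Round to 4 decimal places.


Step 1: By Liouville's theorem, a bounded entire function is constant.
Step 2: f(z) = f(0) = 19 - 2i for all z.
Step 3: |f(w)| = |19 - 2i| = sqrt(361 + 4)
Step 4: = 19.105

19.105


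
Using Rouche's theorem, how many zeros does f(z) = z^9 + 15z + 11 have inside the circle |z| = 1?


Step 1: On |z| = 1 the three terms have sizes |z^9| = 1^9 = 1, |15z| = 15*1 = 15, |11| = 11
Step 2: The dominant term is g(z) = 15z; let h(z) = z^9 + 11 so f = g + h
Step 3: On |z| = 1: |g| = 15 and |h| <= 1 + 11 = 12
Step 4: Since 15 > 12, |h| < |g| on |z| = 1, so by Rouche f has the same number of zeros as g inside |z| < 1
Step 5: g(z) = 15z has 1 zero (at the origin, multiplicity 1) inside |z| < 1. Answer = 1

1


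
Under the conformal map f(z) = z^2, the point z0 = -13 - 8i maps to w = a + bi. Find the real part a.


Step 1: z0 = -13 - 8i
Step 2: z0^2 = (-13)^2 - (-8)^2 + 208i
Step 3: real part = 169 - 64 = 105

105


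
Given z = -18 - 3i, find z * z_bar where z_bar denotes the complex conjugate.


Step 1: conj(z) = -18 + 3i
Step 2: z * conj(z) = (-18)^2 + (-3)^2
Step 3: = 324 + 9 = 333

333


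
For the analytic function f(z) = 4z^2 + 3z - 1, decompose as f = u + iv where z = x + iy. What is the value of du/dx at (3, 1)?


Step 1: f(z) = 4(x+iy)^2 + 3(x+iy) - 1
Step 2: u = 4(x^2 - y^2) + 3x - 1
Step 3: u_x = 8x + 3
Step 4: At (3, 1): u_x = 24 + 3 = 27

27


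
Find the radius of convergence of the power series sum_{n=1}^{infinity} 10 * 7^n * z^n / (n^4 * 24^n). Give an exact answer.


Step 1: General term a_n = 10 * 7^n / (n^4 * 24^n)
Step 2: By the root test, |a_n|^(1/n) = 10^(1/n) * 7 / (n^(4/n) * 24) -> 7/24 as n -> infinity (since 10^(1/n) -> 1 and n^(4/n) -> 1)
Step 3: R = 1/lim|a_n|^(1/n) = 24/7

24/7


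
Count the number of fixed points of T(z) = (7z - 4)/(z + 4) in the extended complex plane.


Step 1: Fixed points satisfy T(z) = z
Step 2: z^2 - 3z + 4 = 0
Step 3: Discriminant = (-3)^2 - 4*1*4 = -7
Step 4: Number of fixed points = 2

2


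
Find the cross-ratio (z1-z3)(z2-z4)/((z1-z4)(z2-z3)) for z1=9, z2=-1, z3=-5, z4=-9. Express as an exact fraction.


Step 1: (z1-z3)(z2-z4) = 14 * 8 = 112
Step 2: (z1-z4)(z2-z3) = 18 * 4 = 72
Step 3: Cross-ratio = 112/72 = 14/9

14/9


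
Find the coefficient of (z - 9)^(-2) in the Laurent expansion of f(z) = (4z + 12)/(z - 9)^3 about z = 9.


Step 1: Write the numerator in powers of (z - 9): 4z + 12 = 4(z - 9) + (4*9 + 12) = 4(z - 9) + 48
Step 2: Divide by (z - 9)^3: f(z) = 48(z - 9)^(-3) + 4(z - 9)^(-2)
Step 3: This finite sum is the Laurent series of f about z = 9.
Step 4: Coefficient of (z - 9)^(-2) = coefficient of (z - 9) in the re-centred numerator = 4

4


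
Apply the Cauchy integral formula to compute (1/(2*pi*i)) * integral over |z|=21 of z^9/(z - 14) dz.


Step 1: f(z) = z^9, a = 14 is inside |z| = 21
Step 2: By Cauchy integral formula: (1/(2pi*i)) * integral = f(a)
Step 3: f(14) = 14^9 = 20661046784

20661046784


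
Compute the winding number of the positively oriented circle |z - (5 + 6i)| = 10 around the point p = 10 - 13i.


Step 1: Center c = (5, 6), radius = 10
Step 2: |p - c|^2 = 5^2 + (-19)^2 = 386
Step 3: r^2 = 100
Step 4: |p-c| > r so winding number = 0

0


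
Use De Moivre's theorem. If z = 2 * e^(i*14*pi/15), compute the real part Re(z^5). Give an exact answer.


Step 1: By De Moivre's theorem, z^5 = 2^5 * e^(i*5*14*pi/15) = 32 * (cos(14*pi/3) + i*sin(14*pi/3))
Step 2: |z|^5 = 2^5 = 32
Step 3: Reduce the angle mod 2*pi: 14*pi/3 - 4*pi = 2*pi/3
Step 4: cos(2*pi/3) = -1/2
Step 5: Re(z^5) = 32 * (-1/2) = -16

-16


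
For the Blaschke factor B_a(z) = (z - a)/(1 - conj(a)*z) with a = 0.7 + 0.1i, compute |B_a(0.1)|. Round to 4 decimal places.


Step 1: Numerator z0 - a = 0.1 - (0.7 + 0.1i) = -0.6 - 0.1i
Step 2: Denominator 1 - conj(a)*z0 = 1 - (0.7 - 0.1i)*0.1 = 0.93 + 0.01i
Step 3: |z0 - a|^2 = (-0.6)^2 + (-0.1)^2 = 0.37; |1 - conj(a)*z0|^2 = 0.93^2 + 0.01^2 = 0.865
Step 4: |B_a(0.1)| = sqrt(0.37 / 0.865) = sqrt(0.427746)
Step 5: = 0.654

0.654


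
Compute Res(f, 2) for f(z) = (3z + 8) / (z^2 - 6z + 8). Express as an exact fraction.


Step 1: Q(z) = z^2 - 6z + 8 = (z - 2)(z - 4)
Step 2: Q'(z) = 2z - 6
Step 3: Q'(2) = -2, P(2) = 14
Step 4: Res = P(2)/Q'(2) = 14/(-2) = -7

-7


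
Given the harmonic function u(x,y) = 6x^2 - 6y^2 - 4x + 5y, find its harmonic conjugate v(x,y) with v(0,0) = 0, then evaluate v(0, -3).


Step 1: v_x = -u_y = 12y - 5
Step 2: v_y = u_x = 12x - 4
Step 3: v = 12xy - 5x - 4y + C
Step 4: v(0,0) = 0 => C = 0
Step 5: v(0, -3) = 12

12


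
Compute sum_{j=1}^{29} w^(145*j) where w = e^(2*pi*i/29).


Step 1: The sum sum_{j=1}^{n} w^(k*j) equals n if n | k, else 0.
Step 2: Here n = 29, k = 145
Step 3: Does n divide k? 29 | 145 -> True
Step 4: Sum = 29

29


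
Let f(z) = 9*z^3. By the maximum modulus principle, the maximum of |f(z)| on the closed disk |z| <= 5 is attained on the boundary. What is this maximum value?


Step 1: On |z| = 5, |f(z)| = 9 * |z|^3 = 9 * 5^3
Step 2: By maximum modulus principle, maximum is on boundary.
Step 3: Maximum = 9 * 125 = 1125

1125


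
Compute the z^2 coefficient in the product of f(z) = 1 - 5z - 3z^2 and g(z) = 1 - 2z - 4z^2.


Step 1: z^2 term in f*g comes from: (1)*(-4z^2) + (-5z)*(-2z) + (-3z^2)*(1)
Step 2: = -4 + 10 - 3
Step 3: = 3

3


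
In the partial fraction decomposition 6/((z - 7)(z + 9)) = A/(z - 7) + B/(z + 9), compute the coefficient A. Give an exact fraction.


Step 1: Multiply both sides by (z - 7) and set z = 7
Step 2: A = 6 / (7 + 9)
Step 3: A = 6 / 16
Step 4: A = 3/8

3/8


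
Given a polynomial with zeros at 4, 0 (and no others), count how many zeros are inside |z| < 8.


Step 1: Check each root:
  z = 4: |4| = 4 < 8
  z = 0: |0| = 0 < 8
Step 2: Count = 2

2


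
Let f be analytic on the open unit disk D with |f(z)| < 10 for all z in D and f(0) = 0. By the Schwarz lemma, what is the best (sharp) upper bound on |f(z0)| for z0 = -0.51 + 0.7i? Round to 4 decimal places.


Step 1: g = f/10 maps D -> D with g(0) = 0, so by the Schwarz lemma |g(z)| <= |z|, i.e. |f(z)| <= 10|z|; this is sharp (f(z) = 10z).
Step 2: |z0|^2 = (-0.51)^2 + 0.7^2 = 0.7501
Step 3: |z0| = sqrt(0.7501) = 0.866083
Step 4: Best bound = 10 * |z0| = 10 * 0.866083 = 8.6608

8.6608


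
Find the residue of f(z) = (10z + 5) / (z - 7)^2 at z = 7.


Step 1: Pole of order 2 at z = 7
Step 2: Res = lim d/dz [(z - 7)^2 * f(z)] as z -> 7
Step 3: (z - 7)^2 * f(z) = 10z + 5
Step 4: d/dz[10z + 5] = 10

10


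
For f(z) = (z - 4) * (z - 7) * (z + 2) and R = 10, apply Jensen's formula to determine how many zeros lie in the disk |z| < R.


Jensen's formula: (1/2pi)*integral log|f(Re^it)|dt = log|f(0)| + sum_{|a_k|<R} log(R/|a_k|)
Step 1: f(0) = (-4) * (-7) * 2 = 56
Step 2: log|f(0)| = log|4| + log|7| + log|-2| = 4.0254
Step 3: Zeros inside |z| < 10: 4, 7, -2
Step 4: Jensen sum = log(10/4) + log(10/7) + log(10/2) = 2.8824
Step 5: n(R) = number of terms in the Jensen sum = count of zeros inside |z| < 10 = 3

3


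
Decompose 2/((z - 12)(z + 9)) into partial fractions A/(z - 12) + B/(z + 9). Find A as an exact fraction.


Step 1: Multiply both sides by (z - 12) and set z = 12
Step 2: A = 2 / (12 + 9)
Step 3: A = 2 / 21
Step 4: A = 2/21

2/21


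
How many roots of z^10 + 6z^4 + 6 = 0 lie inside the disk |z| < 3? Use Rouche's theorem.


Step 1: On |z| = 3 the three terms have sizes |z^10| = 3^10 = 59049, |6z^4| = 6*3^4 = 486, |6| = 6
Step 2: The dominant term is g(z) = z^10; let h(z) = 6z^4 + 6 so f = g + h
Step 3: On |z| = 3: |g| = 59049 and |h| <= 486 + 6 = 492
Step 4: Since 59049 > 492, |h| < |g| on |z| = 3, so by Rouche f has the same number of zeros as g inside |z| < 3
Step 5: g(z) = z^10 has 10 zeros (all at the origin) inside |z| < 3. Answer = 10

10


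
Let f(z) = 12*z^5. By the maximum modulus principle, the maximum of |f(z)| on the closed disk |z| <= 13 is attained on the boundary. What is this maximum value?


Step 1: On |z| = 13, |f(z)| = 12 * |z|^5 = 12 * 13^5
Step 2: By maximum modulus principle, maximum is on boundary.
Step 3: Maximum = 12 * 371293 = 4455516

4455516


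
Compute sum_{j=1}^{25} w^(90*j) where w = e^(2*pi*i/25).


Step 1: The sum sum_{j=1}^{n} w^(k*j) equals n if n | k, else 0.
Step 2: Here n = 25, k = 90
Step 3: Does n divide k? 25 | 90 -> False
Step 4: Sum = 0

0


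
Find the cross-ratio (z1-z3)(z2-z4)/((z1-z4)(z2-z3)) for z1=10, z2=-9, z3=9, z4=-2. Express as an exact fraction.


Step 1: (z1-z3)(z2-z4) = 1 * (-7) = -7
Step 2: (z1-z4)(z2-z3) = 12 * (-18) = -216
Step 3: Cross-ratio = 7/216 = 7/216

7/216


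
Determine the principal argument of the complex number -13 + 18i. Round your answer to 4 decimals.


Step 1: z = -13 + 18i
Step 2: arg(z) = atan2(18, -13)
Step 3: arg(z) = 2.1963

2.1963


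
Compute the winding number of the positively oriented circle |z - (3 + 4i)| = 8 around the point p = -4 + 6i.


Step 1: Center c = (3, 4), radius = 8
Step 2: |p - c|^2 = (-7)^2 + 2^2 = 53
Step 3: r^2 = 64
Step 4: |p-c| < r so winding number = 1

1


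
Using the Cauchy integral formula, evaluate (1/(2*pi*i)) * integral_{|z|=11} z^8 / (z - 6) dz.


Step 1: f(z) = z^8, a = 6 is inside |z| = 11
Step 2: By Cauchy integral formula: (1/(2pi*i)) * integral = f(a)
Step 3: f(6) = 6^8 = 1679616

1679616


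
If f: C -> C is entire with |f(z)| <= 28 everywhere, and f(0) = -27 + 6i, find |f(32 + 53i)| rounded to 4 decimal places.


Step 1: By Liouville's theorem, a bounded entire function is constant.
Step 2: f(z) = f(0) = -27 + 6i for all z.
Step 3: |f(w)| = |-27 + 6i| = sqrt(729 + 36)
Step 4: = 27.6586

27.6586


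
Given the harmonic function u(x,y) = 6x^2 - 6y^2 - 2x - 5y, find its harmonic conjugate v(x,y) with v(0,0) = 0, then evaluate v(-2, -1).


Step 1: v_x = -u_y = 12y + 5
Step 2: v_y = u_x = 12x - 2
Step 3: v = 12xy + 5x - 2y + C
Step 4: v(0,0) = 0 => C = 0
Step 5: v(-2, -1) = 16

16


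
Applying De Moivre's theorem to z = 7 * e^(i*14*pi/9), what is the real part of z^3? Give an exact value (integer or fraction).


Step 1: By De Moivre's theorem, z^3 = 7^3 * e^(i*3*14*pi/9) = 343 * (cos(14*pi/3) + i*sin(14*pi/3))
Step 2: |z|^3 = 7^3 = 343
Step 3: Reduce the angle mod 2*pi: 14*pi/3 - 4*pi = 2*pi/3
Step 4: cos(2*pi/3) = -1/2
Step 5: Re(z^3) = 343 * (-1/2) = -343/2

-343/2


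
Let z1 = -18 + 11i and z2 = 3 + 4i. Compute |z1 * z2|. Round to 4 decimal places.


Step 1: |z1| = sqrt((-18)^2 + 11^2) = sqrt(445)
Step 2: |z2| = sqrt(3^2 + 4^2) = sqrt(25)
Step 3: |z1*z2| = |z1|*|z2| = sqrt(445) * sqrt(25) = sqrt(445 * 25) = sqrt(11125)
Step 4: = 105.4751

105.4751


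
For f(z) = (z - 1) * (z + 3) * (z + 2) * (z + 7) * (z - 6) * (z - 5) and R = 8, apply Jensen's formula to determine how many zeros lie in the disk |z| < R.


Jensen's formula: (1/2pi)*integral log|f(Re^it)|dt = log|f(0)| + sum_{|a_k|<R} log(R/|a_k|)
Step 1: f(0) = (-1) * 3 * 2 * 7 * (-6) * (-5) = -1260
Step 2: log|f(0)| = log|1| + log|-3| + log|-2| + log|-7| + log|6| + log|5| = 7.1389
Step 3: Zeros inside |z| < 8: 1, -3, -2, -7, 6, 5
Step 4: Jensen sum = log(8/1) + log(8/3) + log(8/2) + log(8/7) + log(8/6) + log(8/5) = 5.3378
Step 5: n(R) = number of terms in the Jensen sum = count of zeros inside |z| < 8 = 6

6


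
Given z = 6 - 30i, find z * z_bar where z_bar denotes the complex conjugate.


Step 1: conj(z) = 6 + 30i
Step 2: z * conj(z) = 6^2 + (-30)^2
Step 3: = 36 + 900 = 936

936


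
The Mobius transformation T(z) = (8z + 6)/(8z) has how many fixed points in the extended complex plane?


Step 1: Fixed points satisfy T(z) = z
Step 2: 8z^2 - 8z - 6 = 0
Step 3: Discriminant = (-8)^2 - 4*8*(-6) = 256
Step 4: Number of fixed points = 2

2


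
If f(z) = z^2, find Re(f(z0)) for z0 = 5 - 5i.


Step 1: z0 = 5 - 5i
Step 2: z0^2 = 5^2 - (-5)^2 - 50i
Step 3: real part = 25 - 25 = 0

0


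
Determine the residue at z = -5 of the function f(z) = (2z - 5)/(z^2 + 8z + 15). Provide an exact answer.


Step 1: Q(z) = z^2 + 8z + 15 = (z + 5)(z + 3)
Step 2: Q'(z) = 2z + 8
Step 3: Q'(-5) = -2, P(-5) = -15
Step 4: Res = P(-5)/Q'(-5) = -15/(-2) = 15/2

15/2


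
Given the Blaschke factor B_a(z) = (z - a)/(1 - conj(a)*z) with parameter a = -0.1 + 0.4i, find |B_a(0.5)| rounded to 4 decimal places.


Step 1: Numerator z0 - a = 0.5 - (-0.1 + 0.4i) = 0.6 - 0.4i
Step 2: Denominator 1 - conj(a)*z0 = 1 - (-0.1 - 0.4i)*0.5 = 1.05 + 0.2i
Step 3: |z0 - a|^2 = 0.6^2 + (-0.4)^2 = 0.52; |1 - conj(a)*z0|^2 = 1.05^2 + 0.2^2 = 1.1425
Step 4: |B_a(0.5)| = sqrt(0.52 / 1.1425) = sqrt(0.455142)
Step 5: = 0.6746

0.6746


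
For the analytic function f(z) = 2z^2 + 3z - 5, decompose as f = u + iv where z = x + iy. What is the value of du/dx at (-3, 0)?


Step 1: f(z) = 2(x+iy)^2 + 3(x+iy) - 5
Step 2: u = 2(x^2 - y^2) + 3x - 5
Step 3: u_x = 4x + 3
Step 4: At (-3, 0): u_x = -12 + 3 = -9

-9


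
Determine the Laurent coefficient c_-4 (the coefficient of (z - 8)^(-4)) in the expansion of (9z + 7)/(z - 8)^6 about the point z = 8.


Step 1: Write the numerator in powers of (z - 8): 9z + 7 = 9(z - 8) + (9*8 + 7) = 9(z - 8) + 79
Step 2: Divide by (z - 8)^6: f(z) = 79(z - 8)^(-6) + 9(z - 8)^(-5)
Step 3: This finite sum is the Laurent series of f about z = 8.
Step 4: Only the powers -6 and -5 appear, so the coefficient of (z - 8)^(-4) = 0

0


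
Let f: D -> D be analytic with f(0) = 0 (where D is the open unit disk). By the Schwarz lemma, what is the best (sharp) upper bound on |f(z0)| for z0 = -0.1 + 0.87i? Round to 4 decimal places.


Step 1: Schwarz lemma: if f: D -> D is analytic with f(0) = 0, then |f(z)| <= |z| for all z in D, and this is sharp (f(z) = z).
Step 2: |z0|^2 = (-0.1)^2 + 0.87^2 = 0.7669
Step 3: |z0| = sqrt(0.7669) = 0.875728
Step 4: Best bound = |z0| = 0.8757

0.8757


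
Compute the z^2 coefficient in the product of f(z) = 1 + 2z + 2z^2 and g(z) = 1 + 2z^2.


Step 1: z^2 term in f*g comes from: (1)*(2z^2) + (2z)*(0) + (2z^2)*(1)
Step 2: = 2 + 0 + 2
Step 3: = 4

4


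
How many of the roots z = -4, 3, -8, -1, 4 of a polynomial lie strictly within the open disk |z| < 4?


Step 1: Check each root:
  z = -4: |-4| = 4 >= 4
  z = 3: |3| = 3 < 4
  z = -8: |-8| = 8 >= 4
  z = -1: |-1| = 1 < 4
  z = 4: |4| = 4 >= 4
Step 2: Count = 2

2


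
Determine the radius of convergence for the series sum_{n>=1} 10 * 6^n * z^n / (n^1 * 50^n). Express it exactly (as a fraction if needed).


Step 1: General term a_n = 10 * 6^n / (n^1 * 50^n)
Step 2: By the root test, |a_n|^(1/n) = 10^(1/n) * 6 / (n^(1/n) * 50) -> 6/50 as n -> infinity (since 10^(1/n) -> 1 and n^(1/n) -> 1)
Step 3: R = 1/lim|a_n|^(1/n) = 50/6 = 25/3

25/3


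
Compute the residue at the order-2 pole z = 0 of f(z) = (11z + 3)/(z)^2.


Step 1: Pole of order 2 at z = 0
Step 2: Res = lim d/dz [(z)^2 * f(z)] as z -> 0
Step 3: (z)^2 * f(z) = 11z + 3
Step 4: d/dz[11z + 3] = 11

11


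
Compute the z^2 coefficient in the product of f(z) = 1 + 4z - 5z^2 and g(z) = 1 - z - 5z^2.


Step 1: z^2 term in f*g comes from: (1)*(-5z^2) + (4z)*(-z) + (-5z^2)*(1)
Step 2: = -5 - 4 - 5
Step 3: = -14

-14


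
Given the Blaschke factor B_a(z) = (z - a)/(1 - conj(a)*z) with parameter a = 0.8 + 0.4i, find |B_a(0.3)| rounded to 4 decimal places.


Step 1: Numerator z0 - a = 0.3 - (0.8 + 0.4i) = -0.5 - 0.4i
Step 2: Denominator 1 - conj(a)*z0 = 1 - (0.8 - 0.4i)*0.3 = 0.76 + 0.12i
Step 3: |z0 - a|^2 = (-0.5)^2 + (-0.4)^2 = 0.41; |1 - conj(a)*z0|^2 = 0.76^2 + 0.12^2 = 0.592
Step 4: |B_a(0.3)| = sqrt(0.41 / 0.592) = sqrt(0.692568)
Step 5: = 0.8322

0.8322


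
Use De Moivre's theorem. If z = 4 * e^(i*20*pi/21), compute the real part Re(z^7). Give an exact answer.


Step 1: By De Moivre's theorem, z^7 = 4^7 * e^(i*7*20*pi/21) = 16384 * (cos(20*pi/3) + i*sin(20*pi/3))
Step 2: |z|^7 = 4^7 = 16384
Step 3: Reduce the angle mod 2*pi: 20*pi/3 - 6*pi = 2*pi/3
Step 4: cos(2*pi/3) = -1/2
Step 5: Re(z^7) = 16384 * (-1/2) = -8192

-8192


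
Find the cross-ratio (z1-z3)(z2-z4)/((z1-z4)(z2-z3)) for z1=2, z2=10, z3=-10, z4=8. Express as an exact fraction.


Step 1: (z1-z3)(z2-z4) = 12 * 2 = 24
Step 2: (z1-z4)(z2-z3) = (-6) * 20 = -120
Step 3: Cross-ratio = -24/120 = -1/5

-1/5


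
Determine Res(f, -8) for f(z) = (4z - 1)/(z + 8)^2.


Step 1: Pole of order 2 at z = -8
Step 2: Res = lim d/dz [(z + 8)^2 * f(z)] as z -> -8
Step 3: (z + 8)^2 * f(z) = 4z - 1
Step 4: d/dz[4z - 1] = 4

4


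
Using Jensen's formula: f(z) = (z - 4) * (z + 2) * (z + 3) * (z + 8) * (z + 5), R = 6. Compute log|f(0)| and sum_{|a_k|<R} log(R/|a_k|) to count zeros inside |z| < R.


Jensen's formula: (1/2pi)*integral log|f(Re^it)|dt = log|f(0)| + sum_{|a_k|<R} log(R/|a_k|)
Step 1: f(0) = (-4) * 2 * 3 * 8 * 5 = -960
Step 2: log|f(0)| = log|4| + log|-2| + log|-3| + log|-8| + log|-5| = 6.8669
Step 3: Zeros inside |z| < 6: 4, -2, -3, -5
Step 4: Jensen sum = log(6/4) + log(6/2) + log(6/3) + log(6/5) = 2.3795
Step 5: n(R) = number of terms in the Jensen sum = count of zeros inside |z| < 6 = 4

4


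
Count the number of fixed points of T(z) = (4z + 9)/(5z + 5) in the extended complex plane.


Step 1: Fixed points satisfy T(z) = z
Step 2: 5z^2 + z - 9 = 0
Step 3: Discriminant = 1^2 - 4*5*(-9) = 181
Step 4: Number of fixed points = 2

2


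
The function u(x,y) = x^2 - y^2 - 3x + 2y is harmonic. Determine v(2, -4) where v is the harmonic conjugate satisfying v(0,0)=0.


Step 1: v_x = -u_y = 2y - 2
Step 2: v_y = u_x = 2x - 3
Step 3: v = 2xy - 2x - 3y + C
Step 4: v(0,0) = 0 => C = 0
Step 5: v(2, -4) = -8

-8


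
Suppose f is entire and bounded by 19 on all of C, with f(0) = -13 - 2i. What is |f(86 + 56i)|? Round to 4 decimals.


Step 1: By Liouville's theorem, a bounded entire function is constant.
Step 2: f(z) = f(0) = -13 - 2i for all z.
Step 3: |f(w)| = |-13 - 2i| = sqrt(169 + 4)
Step 4: = 13.1529

13.1529


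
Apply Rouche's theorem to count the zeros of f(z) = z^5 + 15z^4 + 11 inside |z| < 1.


Step 1: On |z| = 1 the three terms have sizes |z^5| = 1^5 = 1, |15z^4| = 15*1^4 = 15, |11| = 11
Step 2: The dominant term is g(z) = 15z^4; let h(z) = z^5 + 11 so f = g + h
Step 3: On |z| = 1: |g| = 15 and |h| <= 1 + 11 = 12
Step 4: Since 15 > 12, |h| < |g| on |z| = 1, so by Rouche f has the same number of zeros as g inside |z| < 1
Step 5: g(z) = 15z^4 has 4 zeros (at the origin, multiplicity 4) inside |z| < 1. Answer = 4

4


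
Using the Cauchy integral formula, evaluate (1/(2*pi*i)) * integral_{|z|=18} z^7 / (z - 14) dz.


Step 1: f(z) = z^7, a = 14 is inside |z| = 18
Step 2: By Cauchy integral formula: (1/(2pi*i)) * integral = f(a)
Step 3: f(14) = 14^7 = 105413504

105413504


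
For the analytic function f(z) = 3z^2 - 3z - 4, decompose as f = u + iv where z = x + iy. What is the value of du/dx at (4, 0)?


Step 1: f(z) = 3(x+iy)^2 - 3(x+iy) - 4
Step 2: u = 3(x^2 - y^2) - 3x - 4
Step 3: u_x = 6x - 3
Step 4: At (4, 0): u_x = 24 - 3 = 21

21


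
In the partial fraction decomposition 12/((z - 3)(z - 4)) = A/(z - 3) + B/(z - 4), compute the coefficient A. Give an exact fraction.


Step 1: Multiply both sides by (z - 3) and set z = 3
Step 2: A = 12 / (3 - 4)
Step 3: A = 12 / (-1)
Step 4: A = -12

-12


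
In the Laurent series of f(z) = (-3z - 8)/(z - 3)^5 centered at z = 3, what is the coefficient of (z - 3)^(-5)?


Step 1: Write the numerator in powers of (z - 3): -3z - 8 = -3(z - 3) + (-3*3 - 8) = -3(z - 3) - 17
Step 2: Divide by (z - 3)^5: f(z) = -17(z - 3)^(-5) - 3(z - 3)^(-4)
Step 3: This finite sum is the Laurent series of f about z = 3.
Step 4: Coefficient of (z - 3)^(-5) = -3*3 - 8 = -17

-17


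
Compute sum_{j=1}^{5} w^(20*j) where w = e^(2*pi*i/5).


Step 1: The sum sum_{j=1}^{n} w^(k*j) equals n if n | k, else 0.
Step 2: Here n = 5, k = 20
Step 3: Does n divide k? 5 | 20 -> True
Step 4: Sum = 5

5


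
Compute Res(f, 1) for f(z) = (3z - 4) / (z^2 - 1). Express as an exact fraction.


Step 1: Q(z) = z^2 - 1 = (z - 1)(z + 1)
Step 2: Q'(z) = 2z
Step 3: Q'(1) = 2, P(1) = -1
Step 4: Res = P(1)/Q'(1) = -1/2 = -1/2

-1/2


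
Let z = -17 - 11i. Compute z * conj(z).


Step 1: conj(z) = -17 + 11i
Step 2: z * conj(z) = (-17)^2 + (-11)^2
Step 3: = 289 + 121 = 410

410


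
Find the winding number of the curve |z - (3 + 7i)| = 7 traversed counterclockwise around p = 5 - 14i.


Step 1: Center c = (3, 7), radius = 7
Step 2: |p - c|^2 = 2^2 + (-21)^2 = 445
Step 3: r^2 = 49
Step 4: |p-c| > r so winding number = 0

0


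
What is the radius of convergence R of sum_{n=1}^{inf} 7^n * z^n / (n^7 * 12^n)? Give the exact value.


Step 1: General term a_n = 7^n / (n^7 * 12^n)
Step 2: By the root test, |a_n|^(1/n) = 7 / (n^(7/n) * 12) -> 7/12 as n -> infinity (since n^(7/n) -> 1)
Step 3: R = 1/lim|a_n|^(1/n) = 12/7

12/7


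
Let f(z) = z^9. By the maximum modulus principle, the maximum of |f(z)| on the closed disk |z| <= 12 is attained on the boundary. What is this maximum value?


Step 1: On |z| = 12, |f(z)| = |z|^9 = 12^9
Step 2: By maximum modulus principle, maximum is on boundary.
Step 3: Maximum = 5159780352 = 5159780352

5159780352


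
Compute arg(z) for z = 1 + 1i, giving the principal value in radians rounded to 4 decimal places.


Step 1: z = 1 + 1i
Step 2: arg(z) = atan2(1, 1)
Step 3: arg(z) = 0.7854

0.7854


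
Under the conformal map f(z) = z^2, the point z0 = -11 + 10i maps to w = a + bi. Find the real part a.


Step 1: z0 = -11 + 10i
Step 2: z0^2 = (-11)^2 - 10^2 - 220i
Step 3: real part = 121 - 100 = 21

21


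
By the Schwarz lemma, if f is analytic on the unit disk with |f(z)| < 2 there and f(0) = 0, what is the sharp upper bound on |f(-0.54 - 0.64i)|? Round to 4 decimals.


Step 1: g = f/2 maps D -> D with g(0) = 0, so by the Schwarz lemma |g(z)| <= |z|, i.e. |f(z)| <= 2|z|; this is sharp (f(z) = 2z).
Step 2: |z0|^2 = (-0.54)^2 + (-0.64)^2 = 0.7012
Step 3: |z0| = sqrt(0.7012) = 0.837377
Step 4: Best bound = 2 * |z0| = 2 * 0.837377 = 1.6748

1.6748


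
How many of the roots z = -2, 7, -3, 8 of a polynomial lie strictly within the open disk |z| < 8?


Step 1: Check each root:
  z = -2: |-2| = 2 < 8
  z = 7: |7| = 7 < 8
  z = -3: |-3| = 3 < 8
  z = 8: |8| = 8 >= 8
Step 2: Count = 3

3


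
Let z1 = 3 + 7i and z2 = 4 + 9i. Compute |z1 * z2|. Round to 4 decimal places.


Step 1: |z1| = sqrt(3^2 + 7^2) = sqrt(58)
Step 2: |z2| = sqrt(4^2 + 9^2) = sqrt(97)
Step 3: |z1*z2| = |z1|*|z2| = sqrt(58) * sqrt(97) = sqrt(58 * 97) = sqrt(5626)
Step 4: = 75.0067

75.0067


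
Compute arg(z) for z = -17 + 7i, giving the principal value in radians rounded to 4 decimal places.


Step 1: z = -17 + 7i
Step 2: arg(z) = atan2(7, -17)
Step 3: arg(z) = 2.751

2.751


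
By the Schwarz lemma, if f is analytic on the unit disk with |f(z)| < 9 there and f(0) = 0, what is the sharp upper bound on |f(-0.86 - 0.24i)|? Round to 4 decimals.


Step 1: g = f/9 maps D -> D with g(0) = 0, so by the Schwarz lemma |g(z)| <= |z|, i.e. |f(z)| <= 9|z|; this is sharp (f(z) = 9z).
Step 2: |z0|^2 = (-0.86)^2 + (-0.24)^2 = 0.7972
Step 3: |z0| = sqrt(0.7972) = 0.892861
Step 4: Best bound = 9 * |z0| = 9 * 0.892861 = 8.0357

8.0357


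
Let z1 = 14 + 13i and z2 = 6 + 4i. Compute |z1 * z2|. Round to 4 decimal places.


Step 1: |z1| = sqrt(14^2 + 13^2) = sqrt(365)
Step 2: |z2| = sqrt(6^2 + 4^2) = sqrt(52)
Step 3: |z1*z2| = |z1|*|z2| = sqrt(365) * sqrt(52) = sqrt(365 * 52) = sqrt(18980)
Step 4: = 137.7679

137.7679


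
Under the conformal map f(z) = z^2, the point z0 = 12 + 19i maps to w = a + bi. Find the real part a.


Step 1: z0 = 12 + 19i
Step 2: z0^2 = 12^2 - 19^2 + 456i
Step 3: real part = 144 - 361 = -217

-217


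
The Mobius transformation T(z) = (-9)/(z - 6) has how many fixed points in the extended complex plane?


Step 1: Fixed points satisfy T(z) = z
Step 2: z^2 - 6z + 9 = 0
Step 3: Discriminant = (-6)^2 - 4*1*9 = 0
Step 4: Number of fixed points = 1

1


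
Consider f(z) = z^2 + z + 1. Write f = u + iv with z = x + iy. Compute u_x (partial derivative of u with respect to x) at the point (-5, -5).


Step 1: f(z) = (x+iy)^2 + (x+iy) + 1
Step 2: u = (x^2 - y^2) + x + 1
Step 3: u_x = 2x + 1
Step 4: At (-5, -5): u_x = -10 + 1 = -9

-9


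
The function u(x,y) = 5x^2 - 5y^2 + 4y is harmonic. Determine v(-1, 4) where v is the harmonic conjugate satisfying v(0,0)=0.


Step 1: v_x = -u_y = 10y - 4
Step 2: v_y = u_x = 10x + 0
Step 3: v = 10xy - 4x + C
Step 4: v(0,0) = 0 => C = 0
Step 5: v(-1, 4) = -36

-36


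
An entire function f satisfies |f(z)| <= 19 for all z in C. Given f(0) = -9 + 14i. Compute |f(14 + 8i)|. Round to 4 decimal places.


Step 1: By Liouville's theorem, a bounded entire function is constant.
Step 2: f(z) = f(0) = -9 + 14i for all z.
Step 3: |f(w)| = |-9 + 14i| = sqrt(81 + 196)
Step 4: = 16.6433

16.6433


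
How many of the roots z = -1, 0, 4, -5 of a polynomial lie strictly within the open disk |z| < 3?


Step 1: Check each root:
  z = -1: |-1| = 1 < 3
  z = 0: |0| = 0 < 3
  z = 4: |4| = 4 >= 3
  z = -5: |-5| = 5 >= 3
Step 2: Count = 2

2


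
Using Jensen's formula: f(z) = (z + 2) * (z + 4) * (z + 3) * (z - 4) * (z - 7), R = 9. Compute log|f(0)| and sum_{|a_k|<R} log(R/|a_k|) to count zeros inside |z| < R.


Jensen's formula: (1/2pi)*integral log|f(Re^it)|dt = log|f(0)| + sum_{|a_k|<R} log(R/|a_k|)
Step 1: f(0) = 2 * 4 * 3 * (-4) * (-7) = 672
Step 2: log|f(0)| = log|-2| + log|-4| + log|-3| + log|4| + log|7| = 6.5103
Step 3: Zeros inside |z| < 9: -2, -4, -3, 4, 7
Step 4: Jensen sum = log(9/2) + log(9/4) + log(9/3) + log(9/4) + log(9/7) = 4.4759
Step 5: n(R) = number of terms in the Jensen sum = count of zeros inside |z| < 9 = 5

5


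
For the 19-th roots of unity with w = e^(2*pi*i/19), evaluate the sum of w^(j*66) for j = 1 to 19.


Step 1: The sum sum_{j=1}^{n} w^(k*j) equals n if n | k, else 0.
Step 2: Here n = 19, k = 66
Step 3: Does n divide k? 19 | 66 -> False
Step 4: Sum = 0

0


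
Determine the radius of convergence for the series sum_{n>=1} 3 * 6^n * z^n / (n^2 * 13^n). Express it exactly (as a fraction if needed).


Step 1: General term a_n = 3 * 6^n / (n^2 * 13^n)
Step 2: By the root test, |a_n|^(1/n) = 3^(1/n) * 6 / (n^(2/n) * 13) -> 6/13 as n -> infinity (since 3^(1/n) -> 1 and n^(2/n) -> 1)
Step 3: R = 1/lim|a_n|^(1/n) = 13/6

13/6


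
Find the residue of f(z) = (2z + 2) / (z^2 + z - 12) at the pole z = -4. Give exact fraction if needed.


Step 1: Q(z) = z^2 + z - 12 = (z + 4)(z - 3)
Step 2: Q'(z) = 2z + 1
Step 3: Q'(-4) = -7, P(-4) = -6
Step 4: Res = P(-4)/Q'(-4) = -6/(-7) = 6/7

6/7


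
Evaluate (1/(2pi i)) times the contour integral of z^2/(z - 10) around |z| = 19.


Step 1: f(z) = z^2, a = 10 is inside |z| = 19
Step 2: By Cauchy integral formula: (1/(2pi*i)) * integral = f(a)
Step 3: f(10) = 10^2 = 100

100
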